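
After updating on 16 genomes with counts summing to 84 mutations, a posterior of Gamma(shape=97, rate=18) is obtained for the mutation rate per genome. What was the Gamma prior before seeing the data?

Gamma(shape=13, rate=2)

A Gamma(α, β) prior (rate parametrization) on a Poisson rate with n observations summing to S gives posterior Gamma(α+S, β+n).
So α = 97 − 84 = 13 and β = 18 − 16 = 2.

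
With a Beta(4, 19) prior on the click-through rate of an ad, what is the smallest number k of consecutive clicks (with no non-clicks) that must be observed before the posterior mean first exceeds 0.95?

After k clicks and 0 non-clicks the posterior is Beta(4+k, 19), with mean (4+k)/(4+19+k).
Set (4+k)/(23+k) > 0.95 and solve: k > (0.95·23 − 4)/(1 − 0.95) = 357.000.
The smallest integer exceeding 357.000 is 358, and checking k=358: (362)/(381) = 0.9501 > 0.95.

k = 358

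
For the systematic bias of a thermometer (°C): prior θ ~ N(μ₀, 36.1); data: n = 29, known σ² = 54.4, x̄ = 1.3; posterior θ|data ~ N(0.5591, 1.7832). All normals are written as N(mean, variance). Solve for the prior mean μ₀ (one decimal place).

The posterior mean is a precision-weighted average: μ_n = (τ₀μ₀ + τ_data·x̄)/(τ₀+τ_data), with τ₀=1/σ₀² and τ_data=n/σ².
Here τ₀ = 1/36.1 = 0.027701 and τ_data = 29/54.4 = 0.533088, so τ_n = 0.560789.
Rearranging for μ₀: μ₀ = (μ_n·τ_n − τ_data·x̄)/τ₀ = (0.5591·0.560789 − 0.533088·1.3) / 0.027701 = -0.379477/0.027701 ≈ -13.7.

μ₀ = -13.7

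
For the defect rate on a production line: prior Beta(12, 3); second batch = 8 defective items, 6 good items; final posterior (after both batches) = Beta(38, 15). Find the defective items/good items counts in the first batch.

Because Beta–binomial updating is additive in the counts, the combined data contributed (α_post−α_prior, β_post−β_prior) successes and failures.
Total across both batches: 38−12=26 defective items, 15−3=12 good items.
Subtract the second batch: 26−8=18 defective items and 12−6=6 good items.

18 defective items and 6 good items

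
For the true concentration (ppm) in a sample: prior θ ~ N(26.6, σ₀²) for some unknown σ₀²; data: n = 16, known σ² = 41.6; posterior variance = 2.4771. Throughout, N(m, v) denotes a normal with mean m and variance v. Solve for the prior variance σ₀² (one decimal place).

Posterior precision equals prior precision plus data precision: 1/σ_n² = 1/σ₀² + n/σ².
So 1/σ₀² = 1/2.4771 − 16/41.6 = 0.403698 − 0.384615 = 0.019083.
Hence σ₀² = 1/0.019083 ≈ 52.4.

σ₀² = 52.4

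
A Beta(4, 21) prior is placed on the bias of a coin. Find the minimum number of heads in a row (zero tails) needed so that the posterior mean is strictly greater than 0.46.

After k heads and 0 tails the posterior is Beta(4+k, 21), with mean (4+k)/(4+21+k).
Set (4+k)/(25+k) > 0.46 and solve: k > (0.46·25 − 4)/(1 − 0.46) = 13.889.
The smallest integer exceeding 13.889 is 14, and checking k=14: (18)/(39) = 0.4615 > 0.46.

k = 14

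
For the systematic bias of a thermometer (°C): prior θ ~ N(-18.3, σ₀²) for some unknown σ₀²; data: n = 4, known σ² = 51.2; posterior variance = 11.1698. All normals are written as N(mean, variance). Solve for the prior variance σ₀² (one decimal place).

σ₀² = 87.7

Posterior precision equals prior precision plus data precision: 1/σ_n² = 1/σ₀² + n/σ².
So 1/σ₀² = 1/11.1698 − 4/51.2 = 0.089527 − 0.078125 = 0.011402.
Hence σ₀² = 1/0.011402 ≈ 87.7.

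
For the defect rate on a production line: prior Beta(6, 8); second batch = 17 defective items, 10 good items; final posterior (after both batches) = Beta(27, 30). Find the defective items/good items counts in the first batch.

Sequential conjugate updates are equivalent to a single update on the pooled data, so total successes = posterior α − prior α and total failures = posterior β − prior β.
Total across both batches: 27−6=21 defective items, 30−8=22 good items.
Subtract the second batch: 21−17=4 defective items and 22−10=12 good items.

4 defective items and 12 good items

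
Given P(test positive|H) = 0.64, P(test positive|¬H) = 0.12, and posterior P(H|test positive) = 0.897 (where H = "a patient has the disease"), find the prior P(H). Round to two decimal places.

In odds form, posterior odds = prior odds × likelihood ratio, so prior odds = posterior odds ÷ LR.
Posterior odds = 0.897/(1−0.897) = 8.7087. LR = 0.64/0.12 = 5.3333.
Prior odds = 8.7087/5.3333 = 1.6329, so P(H) = 1.6329/(1+1.6329) ≈ 0.62.

P(H) = 0.62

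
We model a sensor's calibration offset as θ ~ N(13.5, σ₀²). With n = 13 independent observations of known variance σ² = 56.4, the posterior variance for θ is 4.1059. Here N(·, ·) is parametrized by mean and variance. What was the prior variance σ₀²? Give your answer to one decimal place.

For the Normal–Normal model with known σ², precisions add: τ_n = τ₀ + n/σ².
So 1/σ₀² = 1/4.1059 − 13/56.4 = 0.243552 − 0.230496 = 0.013056.
Hence σ₀² = 1/0.013056 ≈ 76.6.

σ₀² = 76.6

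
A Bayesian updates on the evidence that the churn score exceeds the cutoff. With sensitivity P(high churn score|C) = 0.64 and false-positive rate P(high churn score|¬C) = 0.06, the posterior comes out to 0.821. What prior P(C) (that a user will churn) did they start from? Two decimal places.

P(C) = 0.30

Bayes' rule in odds form gives O(C|E) = O(C)·[P(E|C)/P(E|¬C)], hence O(C) = O(C|E)/LR.
Posterior odds = 0.821/(1−0.821) = 4.5866. LR = 0.64/0.06 = 10.6667.
Prior odds = 4.5866/10.6667 = 0.4300, so P(C) = 0.4300/(1+0.4300) ≈ 0.30.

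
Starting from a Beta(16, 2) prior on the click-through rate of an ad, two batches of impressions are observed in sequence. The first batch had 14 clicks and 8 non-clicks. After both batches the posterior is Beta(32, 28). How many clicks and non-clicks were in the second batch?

2 clicks and 18 non-clicks

Because Beta–binomial updating is additive in the counts, the combined data contributed (α_post−α_prior, β_post−β_prior) successes and failures.
Total across both batches: 32−16=16 clicks, 28−2=26 non-clicks.
Subtract the first batch: 16−14=2 clicks and 26−8=18 non-clicks.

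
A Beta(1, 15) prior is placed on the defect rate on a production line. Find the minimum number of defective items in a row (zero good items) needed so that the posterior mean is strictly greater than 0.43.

After k defective items and 0 good items the posterior is Beta(1+k, 15), with mean (1+k)/(1+15+k).
Set (1+k)/(16+k) > 0.43 and solve: k > (0.43·16 − 1)/(1 − 0.43) = 10.316.
The smallest integer exceeding 10.316 is 11, and checking k=11: (12)/(27) = 0.4444 > 0.43.

k = 11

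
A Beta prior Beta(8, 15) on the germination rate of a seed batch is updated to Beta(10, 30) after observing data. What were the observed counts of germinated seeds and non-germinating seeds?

2 germinated seeds and 15 non-germinating seeds

Beta is conjugate to the binomial likelihood: posterior = Beta(α+s, β+f).
So s = 10 − 8 = 2 and f = 30 − 15 = 15.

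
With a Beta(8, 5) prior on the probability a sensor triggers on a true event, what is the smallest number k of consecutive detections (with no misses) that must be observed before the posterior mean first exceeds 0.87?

After k detections and 0 misses the posterior is Beta(8+k, 5), with mean (8+k)/(8+5+k).
Set (8+k)/(13+k) > 0.87 and solve: k > (0.87·13 − 8)/(1 − 0.87) = 25.462.
The smallest integer exceeding 25.462 is 26.

k = 26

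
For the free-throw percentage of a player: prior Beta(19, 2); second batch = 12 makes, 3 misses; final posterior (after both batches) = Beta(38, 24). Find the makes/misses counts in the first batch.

Because Beta–binomial updating is additive in the counts, the combined data contributed (α_post−α_prior, β_post−β_prior) successes and failures.
Total across both batches: 38−19=19 makes, 24−2=22 misses.
Subtract the second batch: 19−12=7 makes and 22−3=19 misses.

7 makes and 19 misses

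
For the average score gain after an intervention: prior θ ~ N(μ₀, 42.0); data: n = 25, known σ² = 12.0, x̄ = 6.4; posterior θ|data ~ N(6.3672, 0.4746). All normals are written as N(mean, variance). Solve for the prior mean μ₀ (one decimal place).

μ₀ = 3.5

The posterior mean is a precision-weighted average: μ_n = (τ₀μ₀ + τ_data·x̄)/(τ₀+τ_data), with τ₀=1/σ₀² and τ_data=n/σ².
Here τ₀ = 1/42.0 = 0.023810 and τ_data = 25/12.0 = 2.083333, so τ_n = 2.107143.
Rearranging for μ₀: μ₀ = (μ_n·τ_n − τ_data·x̄)/τ₀ = (6.3672·2.107143 − 2.083333·6.4) / 0.023810 = 0.083270/0.023810 ≈ 3.5.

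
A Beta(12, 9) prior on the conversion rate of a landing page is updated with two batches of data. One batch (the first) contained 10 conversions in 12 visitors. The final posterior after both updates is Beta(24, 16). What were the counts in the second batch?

Sequential conjugate updates are equivalent to a single update on the pooled data, so total successes = posterior α − prior α and total failures = posterior β − prior β.
Total across both batches: 24−12=12 conversions, 16−9=7 bounces.
Subtract the first batch: 12−10=2 conversions and 7−2=5 bounces.

2 conversions and 5 bounces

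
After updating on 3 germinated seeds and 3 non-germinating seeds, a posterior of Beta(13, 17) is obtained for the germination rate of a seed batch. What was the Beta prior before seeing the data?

Beta(10, 14)

A Beta(α, β) prior with s successes and f failures in binomial data gives a Beta(α+s, β+f) posterior.
Subtract the data counts: 13−3=10, 17−3=14.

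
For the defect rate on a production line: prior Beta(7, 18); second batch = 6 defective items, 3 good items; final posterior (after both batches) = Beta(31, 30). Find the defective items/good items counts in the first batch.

18 defective items and 9 good items

Because Beta–binomial updating is additive in the counts, the combined data contributed (α_post−α_prior, β_post−β_prior) successes and failures.
Total across both batches: 31−7=24 defective items, 30−18=12 good items.
Subtract the second batch: 24−6=18 defective items and 12−3=9 good items.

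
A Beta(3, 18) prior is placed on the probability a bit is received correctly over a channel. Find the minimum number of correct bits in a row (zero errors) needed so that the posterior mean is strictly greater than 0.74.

After k correct bits and 0 errors the posterior is Beta(3+k, 18), with mean (3+k)/(3+18+k).
Set (3+k)/(21+k) > 0.74 and solve: k > (0.74·21 − 3)/(1 − 0.74) = 48.231.
The smallest integer exceeding 48.231 is 49.

k = 49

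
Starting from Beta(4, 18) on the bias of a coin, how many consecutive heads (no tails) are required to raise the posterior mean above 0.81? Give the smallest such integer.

After k heads and 0 tails the posterior is Beta(4+k, 18), with mean (4+k)/(4+18+k).
Set (4+k)/(22+k) > 0.81 and solve: k > (0.81·22 − 4)/(1 − 0.81) = 72.737.
The smallest integer exceeding 72.737 is 73.

k = 73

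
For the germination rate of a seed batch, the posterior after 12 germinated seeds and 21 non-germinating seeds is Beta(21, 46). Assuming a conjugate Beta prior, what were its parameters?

A Beta(a, b) prior with s successes and f failures in binomial data gives a Beta(a+s, b+f) posterior.
So a = 21 − 12 = 9 and b = 46 − 21 = 25.

Beta(9, 25)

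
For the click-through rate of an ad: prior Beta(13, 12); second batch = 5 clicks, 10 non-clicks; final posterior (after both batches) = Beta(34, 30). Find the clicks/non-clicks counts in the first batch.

Because Beta–binomial updating is additive in the counts, the combined data contributed (α_post−α_prior, β_post−β_prior) successes and failures.
Total across both batches: 34−13=21 clicks, 30−12=18 non-clicks.
Subtract the second batch: 21−5=16 clicks and 18−10=8 non-clicks.

16 clicks and 8 non-clicks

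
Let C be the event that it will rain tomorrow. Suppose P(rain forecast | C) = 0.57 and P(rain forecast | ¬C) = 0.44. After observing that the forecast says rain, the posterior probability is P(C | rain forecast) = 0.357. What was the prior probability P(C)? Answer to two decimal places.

In odds form, posterior odds = prior odds × likelihood ratio, so prior odds = posterior odds ÷ LR.
Posterior odds = 0.357/(1−0.357) = 0.5552. LR = 0.57/0.44 = 1.2955.
Prior odds = 0.5552/1.2955 = 0.4286, so P(C) = 0.4286/(1+0.4286) ≈ 0.30.

P(C) = 0.30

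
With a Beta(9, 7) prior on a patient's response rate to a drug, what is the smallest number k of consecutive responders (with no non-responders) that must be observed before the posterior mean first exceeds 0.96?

k = 160

After k responders and 0 non-responders the posterior is Beta(9+k, 7), with mean (9+k)/(9+7+k).
Set (9+k)/(16+k) > 0.96 and solve: k > (0.96·16 − 9)/(1 − 0.96) = 159.000.
The smallest integer exceeding 159.000 is 160, and checking k=160: (169)/(176) = 0.9602 > 0.96.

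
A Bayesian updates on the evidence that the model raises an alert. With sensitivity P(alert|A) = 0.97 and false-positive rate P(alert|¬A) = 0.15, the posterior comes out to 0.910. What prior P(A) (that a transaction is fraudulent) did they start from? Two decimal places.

P(A) = 0.61

In odds form, posterior odds = prior odds × likelihood ratio, so prior odds = posterior odds ÷ LR.
Posterior odds = 0.910/(1−0.910) = 10.1111. LR = 0.97/0.15 = 6.4667.
Prior odds = 10.1111/6.4667 = 1.5636, so P(A) = 1.5636/(1+1.5636) ≈ 0.61.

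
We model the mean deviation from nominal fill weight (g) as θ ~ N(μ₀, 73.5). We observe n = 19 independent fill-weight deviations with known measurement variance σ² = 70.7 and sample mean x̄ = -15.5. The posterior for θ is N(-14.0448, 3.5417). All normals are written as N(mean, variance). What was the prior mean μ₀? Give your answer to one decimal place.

With known observation variance, the Normal–Normal posterior has precision τ_n = τ₀ + n/σ² and mean μ_n = (τ₀μ₀ + (n/σ²)x̄)/τ_n.
Here τ₀ = 1/73.5 = 0.013605 and τ_data = 19/70.7 = 0.268741, so τ_n = 0.282346.
Rearranging for μ₀: μ₀ = (μ_n·τ_n − τ_data·x̄)/τ₀ = (-14.0448·0.282346 − 0.268741·-15.5) / 0.013605 = 0.199992/0.013605 ≈ 14.7.

μ₀ = 14.7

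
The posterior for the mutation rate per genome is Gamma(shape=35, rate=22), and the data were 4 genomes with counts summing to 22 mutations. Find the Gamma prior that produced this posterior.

A Gamma(α, β) prior (rate parametrization) on a Poisson rate with n observations summing to S gives posterior Gamma(α+S, β+n).
So α = 35 − 22 = 13 and β = 22 − 4 = 18.

Gamma(shape=13, rate=18)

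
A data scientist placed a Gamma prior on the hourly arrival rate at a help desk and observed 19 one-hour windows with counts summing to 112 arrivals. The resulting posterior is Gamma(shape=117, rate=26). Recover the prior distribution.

A Gamma(α, β) prior (rate parametrization) on a Poisson rate with n observations summing to S gives posterior Gamma(α+S, β+n).
So α = 117 − 112 = 5 and β = 26 − 19 = 7.

Gamma(shape=5, rate=7)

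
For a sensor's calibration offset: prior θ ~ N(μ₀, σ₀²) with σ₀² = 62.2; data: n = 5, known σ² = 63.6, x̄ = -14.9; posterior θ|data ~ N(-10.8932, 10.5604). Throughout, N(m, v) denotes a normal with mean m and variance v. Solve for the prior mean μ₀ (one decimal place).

μ₀ = 8.7

With known observation variance, the Normal–Normal posterior has precision τ_n = τ₀ + n/σ² and mean μ_n = (τ₀μ₀ + (n/σ²)x̄)/τ_n.
Here τ₀ = 1/62.2 = 0.016077 and τ_data = 5/63.6 = 0.078616, so τ_n = 0.094693.
Rearranging for μ₀: μ₀ = (μ_n·τ_n − τ_data·x̄)/τ₀ = (-10.8932·0.094693 − 0.078616·-14.9) / 0.016077 = 0.139869/0.016077 ≈ 8.7.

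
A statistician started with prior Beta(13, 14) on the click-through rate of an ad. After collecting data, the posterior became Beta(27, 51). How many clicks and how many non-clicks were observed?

14 clicks and 37 non-clicks

Under Beta–binomial conjugacy the posterior parameters are (a+s, b+f).
Match parameters: s=27−13=14, f=51−14=37.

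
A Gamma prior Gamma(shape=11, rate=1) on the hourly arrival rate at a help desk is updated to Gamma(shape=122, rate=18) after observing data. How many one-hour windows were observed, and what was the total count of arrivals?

n = 17 one-hour windows with total 111 arrivals

A Gamma(α, β) prior (rate parametrization) on a Poisson rate with n observations summing to S gives posterior Gamma(α+S, β+n).
Matching: Σxᵢ = 122 − 11 = 111 and n = 18 − 1 = 17.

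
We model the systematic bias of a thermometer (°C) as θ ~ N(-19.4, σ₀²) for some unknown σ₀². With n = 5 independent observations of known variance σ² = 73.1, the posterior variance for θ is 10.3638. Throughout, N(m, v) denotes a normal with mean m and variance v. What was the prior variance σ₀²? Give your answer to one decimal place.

Posterior precision equals prior precision plus data precision: 1/σ_n² = 1/σ₀² + n/σ².
So 1/σ₀² = 1/10.3638 − 5/73.1 = 0.096490 − 0.068399 = 0.028091.
Hence σ₀² = 1/0.028091 ≈ 35.6.

σ₀² = 35.6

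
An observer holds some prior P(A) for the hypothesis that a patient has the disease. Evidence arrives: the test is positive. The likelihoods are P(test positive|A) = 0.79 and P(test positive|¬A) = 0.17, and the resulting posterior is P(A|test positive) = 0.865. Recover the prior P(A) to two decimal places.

Bayes' rule in odds form gives O(A|E) = O(A)·[P(E|A)/P(E|¬A)], hence O(A) = O(A|E)/LR.
Posterior odds = 0.865/(1−0.865) = 6.4074. LR = 0.79/0.17 = 4.6471.
Prior odds = 6.4074/4.6471 = 1.3788, so P(A) = 1.3788/(1+1.3788) ≈ 0.58.

P(A) = 0.58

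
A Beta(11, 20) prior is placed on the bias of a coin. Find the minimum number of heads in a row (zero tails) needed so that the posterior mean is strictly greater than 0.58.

After k heads and 0 tails the posterior is Beta(11+k, 20), with mean (11+k)/(11+20+k).
Set (11+k)/(31+k) > 0.58 and solve: k > (0.58·31 − 11)/(1 − 0.58) = 16.619.
The smallest integer exceeding 16.619 is 17, and checking k=17: (28)/(48) = 0.5833 > 0.58.

k = 17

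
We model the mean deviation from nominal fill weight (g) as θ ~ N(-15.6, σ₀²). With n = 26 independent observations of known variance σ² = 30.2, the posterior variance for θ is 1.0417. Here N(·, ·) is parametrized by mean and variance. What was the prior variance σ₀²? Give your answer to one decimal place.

σ₀² = 10.1

For the Normal–Normal model with known σ², precisions add: τ_n = τ₀ + n/σ².
So 1/σ₀² = 1/1.0417 − 26/30.2 = 0.959969 − 0.860927 = 0.099042.
Hence σ₀² = 1/0.099042 ≈ 10.1.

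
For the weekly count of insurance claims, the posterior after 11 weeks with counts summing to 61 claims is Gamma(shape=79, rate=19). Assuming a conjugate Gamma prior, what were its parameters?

Gamma(shape=18, rate=8)

Gamma–Poisson conjugacy: posterior shape = α + Σxᵢ, posterior rate = β + n.
So α = 79 − 61 = 18 and β = 19 − 11 = 8.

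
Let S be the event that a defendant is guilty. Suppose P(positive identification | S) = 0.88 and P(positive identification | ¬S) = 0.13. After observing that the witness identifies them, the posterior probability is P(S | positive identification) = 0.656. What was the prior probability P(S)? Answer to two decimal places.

In odds form, posterior odds = prior odds × likelihood ratio, so prior odds = posterior odds ÷ LR.
Posterior odds = 0.656/(1−0.656) = 1.9070. LR = 0.88/0.13 = 6.7692.
Prior odds = 1.9070/6.7692 = 0.2817, so P(S) = 0.2817/(1+0.2817) ≈ 0.22.

P(S) = 0.22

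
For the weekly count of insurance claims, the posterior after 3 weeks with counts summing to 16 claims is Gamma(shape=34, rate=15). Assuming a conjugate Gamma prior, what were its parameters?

A Gamma(α, β) prior (rate parametrization) on a Poisson rate with n observations summing to S gives posterior Gamma(α+S, β+n).
So α = 34 − 16 = 18 and β = 15 − 3 = 12.

Gamma(shape=18, rate=12)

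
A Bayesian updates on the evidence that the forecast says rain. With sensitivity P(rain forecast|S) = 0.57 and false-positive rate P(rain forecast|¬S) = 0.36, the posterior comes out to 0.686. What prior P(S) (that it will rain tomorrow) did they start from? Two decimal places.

P(S) = 0.58

In odds form, posterior odds = prior odds × likelihood ratio, so prior odds = posterior odds ÷ LR.
Posterior odds = 0.686/(1−0.686) = 2.1847. LR = 0.57/0.36 = 1.5833.
Prior odds = 2.1847/1.5833 = 1.3798, so P(S) = 1.3798/(1+1.3798) ≈ 0.58.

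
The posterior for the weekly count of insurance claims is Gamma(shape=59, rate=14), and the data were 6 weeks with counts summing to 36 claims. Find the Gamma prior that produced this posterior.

Gamma–Poisson conjugacy: posterior shape = α + Σxᵢ, posterior rate = β + n.
So α = 59 − 36 = 23 and β = 14 − 6 = 8.

Gamma(shape=23, rate=8)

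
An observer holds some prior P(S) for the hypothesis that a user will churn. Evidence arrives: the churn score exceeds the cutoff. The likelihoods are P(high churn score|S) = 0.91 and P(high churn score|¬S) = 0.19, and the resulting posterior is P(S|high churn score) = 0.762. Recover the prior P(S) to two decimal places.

In odds form, posterior odds = prior odds × likelihood ratio, so prior odds = posterior odds ÷ LR.
Posterior odds = 0.762/(1−0.762) = 3.2017. LR = 0.91/0.19 = 4.7895.
Prior odds = 3.2017/4.7895 = 0.6685, so P(S) = 0.6685/(1+0.6685) ≈ 0.40.

P(S) = 0.40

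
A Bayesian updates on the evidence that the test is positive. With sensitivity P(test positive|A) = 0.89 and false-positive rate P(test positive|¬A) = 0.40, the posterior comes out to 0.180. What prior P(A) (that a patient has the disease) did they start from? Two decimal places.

P(A) = 0.09

In odds form, posterior odds = prior odds × likelihood ratio, so prior odds = posterior odds ÷ LR.
Posterior odds = 0.180/(1−0.180) = 0.2195. LR = 0.89/0.40 = 2.2250.
Prior odds = 0.2195/2.2250 = 0.0987, so P(A) = 0.0987/(1+0.0987) ≈ 0.09.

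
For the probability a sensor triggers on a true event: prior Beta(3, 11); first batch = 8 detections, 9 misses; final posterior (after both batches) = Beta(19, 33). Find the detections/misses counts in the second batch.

Because Beta–binomial updating is additive in the counts, the combined data contributed (α_post−α_prior, β_post−β_prior) successes and failures.
Total across both batches: 19−3=16 detections, 33−11=22 misses.
Subtract the first batch: 16−8=8 detections and 22−9=13 misses.

8 detections and 13 misses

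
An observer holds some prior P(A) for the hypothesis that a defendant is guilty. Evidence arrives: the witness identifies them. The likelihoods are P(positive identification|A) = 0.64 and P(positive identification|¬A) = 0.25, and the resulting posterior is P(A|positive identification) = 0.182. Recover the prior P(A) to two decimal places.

P(A) = 0.08

Bayes' rule in odds form gives O(A|E) = O(A)·[P(E|A)/P(E|¬A)], hence O(A) = O(A|E)/LR.
Posterior odds = 0.182/(1−0.182) = 0.2225. LR = 0.64/0.25 = 2.5600.
Prior odds = 0.2225/2.5600 = 0.0869, so P(A) = 0.0869/(1+0.0869) ≈ 0.08.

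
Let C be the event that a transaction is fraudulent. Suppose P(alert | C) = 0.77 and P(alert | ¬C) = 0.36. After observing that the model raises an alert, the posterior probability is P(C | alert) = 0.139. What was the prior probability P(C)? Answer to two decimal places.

P(C) = 0.07

Bayes' rule in odds form gives O(C|E) = O(C)·[P(E|C)/P(E|¬C)], hence O(C) = O(C|E)/LR.
Posterior odds = 0.139/(1−0.139) = 0.1614. LR = 0.77/0.36 = 2.1389.
Prior odds = 0.1614/2.1389 = 0.0755, so P(C) = 0.0755/(1+0.0755) ≈ 0.07.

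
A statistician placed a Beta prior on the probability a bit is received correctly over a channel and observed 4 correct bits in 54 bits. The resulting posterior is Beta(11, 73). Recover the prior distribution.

Beta(7, 23)

Beta is conjugate to the binomial likelihood: posterior = Beta(a+s, b+f).
Subtract the data counts: 11−4=7, 73−50=23.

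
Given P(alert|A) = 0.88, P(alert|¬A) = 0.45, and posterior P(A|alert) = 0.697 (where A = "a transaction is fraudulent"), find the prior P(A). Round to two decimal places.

Bayes' rule in odds form gives O(A|E) = O(A)·[P(E|A)/P(E|¬A)], hence O(A) = O(A|E)/LR.
Posterior odds = 0.697/(1−0.697) = 2.3003. LR = 0.88/0.45 = 1.9556.
Prior odds = 2.3003/1.9556 = 1.1763, so P(A) = 1.1763/(1+1.1763) ≈ 0.54.

P(A) = 0.54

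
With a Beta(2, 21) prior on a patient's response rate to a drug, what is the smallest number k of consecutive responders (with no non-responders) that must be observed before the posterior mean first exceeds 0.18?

k = 3

After k responders and 0 non-responders the posterior is Beta(2+k, 21), with mean (2+k)/(2+21+k).
Set (2+k)/(23+k) > 0.18 and solve: k > (0.18·23 − 2)/(1 − 0.18) = 2.610.
The smallest integer exceeding 2.610 is 3, and checking k=3: (5)/(26) = 0.1923 > 0.18.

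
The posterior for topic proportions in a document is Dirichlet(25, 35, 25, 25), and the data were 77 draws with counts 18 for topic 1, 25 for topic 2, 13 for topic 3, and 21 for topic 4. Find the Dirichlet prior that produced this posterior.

For a Dirichlet(α) prior with multinomial counts c, the posterior is Dirichlet(α + c) componentwise.
Subtract each count from the matching posterior parameter: 25−18=7, 35−25=10, 25−13=12, 25−21=4.

Dirichlet(7, 10, 12, 4)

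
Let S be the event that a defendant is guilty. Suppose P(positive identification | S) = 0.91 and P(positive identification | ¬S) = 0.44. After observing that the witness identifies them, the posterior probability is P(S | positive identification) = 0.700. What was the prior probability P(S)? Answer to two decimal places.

P(S) = 0.53

In odds form, posterior odds = prior odds × likelihood ratio, so prior odds = posterior odds ÷ LR.
Posterior odds = 0.700/(1−0.700) = 2.3333. LR = 0.91/0.44 = 2.0682.
Prior odds = 2.3333/2.0682 = 1.1282, so P(S) = 1.1282/(1+1.1282) ≈ 0.53.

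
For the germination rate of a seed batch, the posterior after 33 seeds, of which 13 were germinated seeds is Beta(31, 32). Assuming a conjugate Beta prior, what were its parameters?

Beta is conjugate to the binomial likelihood: posterior = Beta(a+s, b+f).
So a = 31 − 13 = 18 and b = 32 − 20 = 12.

Beta(18, 12)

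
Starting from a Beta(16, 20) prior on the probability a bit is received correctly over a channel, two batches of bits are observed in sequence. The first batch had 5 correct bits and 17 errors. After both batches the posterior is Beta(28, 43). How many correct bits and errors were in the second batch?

7 correct bits and 6 errors

Because Beta–binomial updating is additive in the counts, the combined data contributed (α_post−α_prior, β_post−β_prior) successes and failures.
Total across both batches: 28−16=12 correct bits, 43−20=23 errors.
Subtract the first batch: 12−5=7 correct bits and 23−17=6 errors.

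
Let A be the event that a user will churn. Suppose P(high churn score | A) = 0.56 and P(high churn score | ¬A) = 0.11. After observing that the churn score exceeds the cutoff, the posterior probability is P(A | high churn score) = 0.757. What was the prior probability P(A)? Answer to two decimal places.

Bayes' rule in odds form gives O(A|E) = O(A)·[P(E|A)/P(E|¬A)], hence O(A) = O(A|E)/LR.
Posterior odds = 0.757/(1−0.757) = 3.1152. LR = 0.56/0.11 = 5.0909.
Prior odds = 3.1152/5.0909 = 0.6119, so P(A) = 0.6119/(1+0.6119) ≈ 0.38.

P(A) = 0.38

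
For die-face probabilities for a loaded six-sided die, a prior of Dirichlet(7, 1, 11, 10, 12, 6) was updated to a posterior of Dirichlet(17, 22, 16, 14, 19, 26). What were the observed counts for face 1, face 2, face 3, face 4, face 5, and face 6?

For a Dirichlet(α) prior with multinomial counts c, the posterior is Dirichlet(α + c) componentwise.
Counts are posterior − prior componentwise: 17−7=10, 22−1=21, 16−11=5, 14−10=4, 19−12=7, 26−6=20.

counts (10, 21, 5, 4, 7, 20)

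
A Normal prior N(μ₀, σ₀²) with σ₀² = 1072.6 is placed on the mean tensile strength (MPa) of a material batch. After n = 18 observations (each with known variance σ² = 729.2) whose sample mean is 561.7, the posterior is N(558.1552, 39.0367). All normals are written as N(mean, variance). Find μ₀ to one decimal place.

μ₀ = 464.3

The posterior mean is a precision-weighted average: μ_n = (τ₀μ₀ + τ_data·x̄)/(τ₀+τ_data), with τ₀=1/σ₀² and τ_data=n/σ².
Here τ₀ = 1/1072.6 = 0.000932 and τ_data = 18/729.2 = 0.024685, so τ_n = 0.025617.
Rearranging for μ₀: μ₀ = (μ_n·τ_n − τ_data·x̄)/τ₀ = (558.1552·0.025617 − 0.024685·561.7) / 0.000932 = 0.432697/0.000932 ≈ 464.3.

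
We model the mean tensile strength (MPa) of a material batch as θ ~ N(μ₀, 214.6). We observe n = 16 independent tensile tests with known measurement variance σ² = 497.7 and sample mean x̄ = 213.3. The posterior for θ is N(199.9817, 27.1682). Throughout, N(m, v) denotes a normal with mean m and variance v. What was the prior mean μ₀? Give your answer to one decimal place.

μ₀ = 108.1

The posterior mean is a precision-weighted average: μ_n = (τ₀μ₀ + τ_data·x̄)/(τ₀+τ_data), with τ₀=1/σ₀² and τ_data=n/σ².
Here τ₀ = 1/214.6 = 0.004660 and τ_data = 16/497.7 = 0.032148, so τ_n = 0.036808.
Rearranging for μ₀: μ₀ = (μ_n·τ_n − τ_data·x̄)/τ₀ = (199.9817·0.036808 − 0.032148·213.3) / 0.004660 = 0.503758/0.004660 ≈ 108.1.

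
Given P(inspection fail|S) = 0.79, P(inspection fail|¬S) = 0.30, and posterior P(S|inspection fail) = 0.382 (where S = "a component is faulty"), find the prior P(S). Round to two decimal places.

Bayes' rule in odds form gives O(S|E) = O(S)·[P(E|S)/P(E|¬S)], hence O(S) = O(S|E)/LR.
Posterior odds = 0.382/(1−0.382) = 0.6181. LR = 0.79/0.30 = 2.6333.
Prior odds = 0.6181/2.6333 = 0.2347, so P(S) = 0.2347/(1+0.2347) ≈ 0.19.

P(S) = 0.19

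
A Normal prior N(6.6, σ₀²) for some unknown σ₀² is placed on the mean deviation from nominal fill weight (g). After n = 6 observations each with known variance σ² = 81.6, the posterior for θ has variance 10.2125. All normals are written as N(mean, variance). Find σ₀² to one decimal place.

For the Normal–Normal model with known σ², precisions add: τ_n = τ₀ + n/σ².
So 1/σ₀² = 1/10.2125 − 6/81.6 = 0.097919 − 0.073529 = 0.024390.
Hence σ₀² = 1/0.024390 ≈ 41.0.

σ₀² = 41.0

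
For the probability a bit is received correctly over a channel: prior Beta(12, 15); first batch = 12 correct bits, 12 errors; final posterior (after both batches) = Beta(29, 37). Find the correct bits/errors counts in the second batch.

Sequential conjugate updates are equivalent to a single update on the pooled data, so total successes = posterior α − prior α and total failures = posterior β − prior β.
Total across both batches: 29−12=17 correct bits, 37−15=22 errors.
Subtract the first batch: 17−12=5 correct bits and 22−12=10 errors.

5 correct bits and 10 errors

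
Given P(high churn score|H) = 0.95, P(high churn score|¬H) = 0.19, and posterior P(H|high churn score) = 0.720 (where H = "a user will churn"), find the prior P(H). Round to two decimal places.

Bayes' rule in odds form gives O(H|E) = O(H)·[P(E|H)/P(E|¬H)], hence O(H) = O(H|E)/LR.
Posterior odds = 0.720/(1−0.720) = 2.5714. LR = 0.95/0.19 = 5.0000.
Prior odds = 2.5714/5.0000 = 0.5143, so P(H) = 0.5143/(1+0.5143) ≈ 0.34.

P(H) = 0.34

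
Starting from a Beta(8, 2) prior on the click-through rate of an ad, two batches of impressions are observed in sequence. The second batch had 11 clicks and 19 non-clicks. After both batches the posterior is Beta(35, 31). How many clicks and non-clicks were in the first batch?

Because Beta–binomial updating is additive in the counts, the combined data contributed (α_post−α_prior, β_post−β_prior) successes and failures.
Total across both batches: 35−8=27 clicks, 31−2=29 non-clicks.
Subtract the second batch: 27−11=16 clicks and 29−19=10 non-clicks.

16 clicks and 10 non-clicks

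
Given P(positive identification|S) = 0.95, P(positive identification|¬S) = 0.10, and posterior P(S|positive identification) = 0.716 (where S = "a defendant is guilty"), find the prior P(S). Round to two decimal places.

Bayes' rule in odds form gives O(S|E) = O(S)·[P(E|S)/P(E|¬S)], hence O(S) = O(S|E)/LR.
Posterior odds = 0.716/(1−0.716) = 2.5211. LR = 0.95/0.10 = 9.5000.
Prior odds = 2.5211/9.5000 = 0.2654, so P(S) = 0.2654/(1+0.2654) ≈ 0.21.

P(S) = 0.21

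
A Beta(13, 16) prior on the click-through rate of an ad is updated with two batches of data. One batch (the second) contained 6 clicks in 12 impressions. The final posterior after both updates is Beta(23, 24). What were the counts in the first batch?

4 clicks and 2 non-clicks

Sequential conjugate updates are equivalent to a single update on the pooled data, so total successes = posterior α − prior α and total failures = posterior β − prior β.
Total across both batches: 23−13=10 clicks, 24−16=8 non-clicks.
Subtract the second batch: 10−6=4 clicks and 8−6=2 non-clicks.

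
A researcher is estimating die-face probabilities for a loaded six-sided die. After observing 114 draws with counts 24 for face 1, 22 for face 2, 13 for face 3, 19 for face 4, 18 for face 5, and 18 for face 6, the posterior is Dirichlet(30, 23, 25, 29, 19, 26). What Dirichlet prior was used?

For a Dirichlet(α) prior with multinomial counts c, the posterior is Dirichlet(α + c) componentwise.
Subtract each count from the matching posterior parameter: 30−24=6, 23−22=1, 25−13=12, 29−19=10, 19−18=1, 26−18=8.

Dirichlet(6, 1, 12, 10, 1, 8)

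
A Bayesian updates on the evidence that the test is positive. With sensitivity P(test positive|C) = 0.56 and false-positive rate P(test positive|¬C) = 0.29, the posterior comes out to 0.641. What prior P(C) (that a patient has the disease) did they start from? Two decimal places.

P(C) = 0.48

Bayes' rule in odds form gives O(C|E) = O(C)·[P(E|C)/P(E|¬C)], hence O(C) = O(C|E)/LR.
Posterior odds = 0.641/(1−0.641) = 1.7855. LR = 0.56/0.29 = 1.9310.
Prior odds = 1.7855/1.9310 = 0.9247, so P(C) = 0.9247/(1+0.9247) ≈ 0.48.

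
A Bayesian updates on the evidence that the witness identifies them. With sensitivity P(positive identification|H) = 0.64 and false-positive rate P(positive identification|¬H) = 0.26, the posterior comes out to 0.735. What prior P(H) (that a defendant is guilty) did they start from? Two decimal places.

Bayes' rule in odds form gives O(H|E) = O(H)·[P(E|H)/P(E|¬H)], hence O(H) = O(H|E)/LR.
Posterior odds = 0.735/(1−0.735) = 2.7736. LR = 0.64/0.26 = 2.4615.
Prior odds = 2.7736/2.4615 = 1.1268, so P(H) = 1.1268/(1+1.1268) ≈ 0.53.

P(H) = 0.53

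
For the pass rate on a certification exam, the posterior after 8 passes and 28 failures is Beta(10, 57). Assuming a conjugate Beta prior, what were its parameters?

Beta(2, 29)

Under Beta–binomial conjugacy the posterior parameters are (a+s, b+f).
So a = 10 − 8 = 2 and b = 57 − 28 = 29.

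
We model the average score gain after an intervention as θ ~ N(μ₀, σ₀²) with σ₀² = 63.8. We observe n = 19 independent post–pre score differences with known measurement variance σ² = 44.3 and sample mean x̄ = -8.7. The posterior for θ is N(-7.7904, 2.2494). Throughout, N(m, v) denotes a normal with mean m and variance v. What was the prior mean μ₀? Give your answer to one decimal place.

The posterior mean is a precision-weighted average: μ_n = (τ₀μ₀ + τ_data·x̄)/(τ₀+τ_data), with τ₀=1/σ₀² and τ_data=n/σ².
Here τ₀ = 1/63.8 = 0.015674 and τ_data = 19/44.3 = 0.428894, so τ_n = 0.444568.
Rearranging for μ₀: μ₀ = (μ_n·τ_n − τ_data·x̄)/τ₀ = (-7.7904·0.444568 − 0.428894·-8.7) / 0.015674 = 0.268015/0.015674 ≈ 17.1.

μ₀ = 17.1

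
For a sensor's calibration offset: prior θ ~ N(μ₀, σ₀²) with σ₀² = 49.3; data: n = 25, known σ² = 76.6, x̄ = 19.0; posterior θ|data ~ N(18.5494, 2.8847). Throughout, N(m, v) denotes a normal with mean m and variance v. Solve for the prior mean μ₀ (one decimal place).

μ₀ = 11.3

The posterior mean is a precision-weighted average: μ_n = (τ₀μ₀ + τ_data·x̄)/(τ₀+τ_data), with τ₀=1/σ₀² and τ_data=n/σ².
Here τ₀ = 1/49.3 = 0.020284 and τ_data = 25/76.6 = 0.326371, so τ_n = 0.346655.
Rearranging for μ₀: μ₀ = (μ_n·τ_n − τ_data·x̄)/τ₀ = (18.5494·0.346655 − 0.326371·19.0) / 0.020284 = 0.229193/0.020284 ≈ 11.3.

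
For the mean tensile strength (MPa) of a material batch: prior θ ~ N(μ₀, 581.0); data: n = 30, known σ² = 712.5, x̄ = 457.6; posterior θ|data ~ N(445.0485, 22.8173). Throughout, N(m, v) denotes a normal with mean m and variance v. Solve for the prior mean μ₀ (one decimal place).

μ₀ = 138.0

The posterior mean is a precision-weighted average: μ_n = (τ₀μ₀ + τ_data·x̄)/(τ₀+τ_data), with τ₀=1/σ₀² and τ_data=n/σ².
Here τ₀ = 1/581.0 = 0.001721 and τ_data = 30/712.5 = 0.042105, so τ_n = 0.043826.
Rearranging for μ₀: μ₀ = (μ_n·τ_n − τ_data·x̄)/τ₀ = (445.0485·0.043826 − 0.042105·457.6) / 0.001721 = 0.237448/0.001721 ≈ 138.0.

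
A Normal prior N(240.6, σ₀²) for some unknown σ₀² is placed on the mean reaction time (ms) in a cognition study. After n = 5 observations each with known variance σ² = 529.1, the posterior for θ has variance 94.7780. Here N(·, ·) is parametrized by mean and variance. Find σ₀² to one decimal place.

σ₀² = 908.3

For the Normal–Normal model with known σ², precisions add: τ_n = τ₀ + n/σ².
So 1/σ₀² = 1/94.7780 − 5/529.1 = 0.010551 − 0.009450 = 0.001101.
Hence σ₀² = 1/0.001101 ≈ 908.3.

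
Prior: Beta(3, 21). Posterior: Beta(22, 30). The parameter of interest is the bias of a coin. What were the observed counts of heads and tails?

Beta is conjugate to the binomial likelihood: posterior = Beta(α+s, β+f).
Match parameters: s=22−3=19, f=30−21=9.

19 heads and 9 tails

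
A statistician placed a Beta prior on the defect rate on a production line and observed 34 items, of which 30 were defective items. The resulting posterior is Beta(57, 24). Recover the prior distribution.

Beta is conjugate to the binomial likelihood: posterior = Beta(α+s, β+f).
Subtract the data counts: 57−30=27, 24−4=20.

Beta(27, 20)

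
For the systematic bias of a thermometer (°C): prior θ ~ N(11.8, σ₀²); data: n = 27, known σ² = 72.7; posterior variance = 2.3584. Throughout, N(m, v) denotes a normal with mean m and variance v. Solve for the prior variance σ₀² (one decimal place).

σ₀² = 19.0

Posterior precision equals prior precision plus data precision: 1/σ_n² = 1/σ₀² + n/σ².
So 1/σ₀² = 1/2.3584 − 27/72.7 = 0.424016 − 0.371389 = 0.052627.
Hence σ₀² = 1/0.052627 ≈ 19.0.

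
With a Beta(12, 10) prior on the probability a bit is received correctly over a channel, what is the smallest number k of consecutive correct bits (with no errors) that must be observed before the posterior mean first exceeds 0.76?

After k correct bits and 0 errors the posterior is Beta(12+k, 10), with mean (12+k)/(12+10+k).
Set (12+k)/(22+k) > 0.76 and solve: k > (0.76·22 − 12)/(1 − 0.76) = 19.667.
The smallest integer exceeding 19.667 is 20.

k = 20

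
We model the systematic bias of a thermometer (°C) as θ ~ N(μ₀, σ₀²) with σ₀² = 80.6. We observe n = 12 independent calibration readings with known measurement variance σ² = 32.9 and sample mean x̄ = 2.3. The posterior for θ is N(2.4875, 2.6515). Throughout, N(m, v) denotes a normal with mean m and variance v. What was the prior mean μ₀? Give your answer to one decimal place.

μ₀ = 8.0

With known observation variance, the Normal–Normal posterior has precision τ_n = τ₀ + n/σ² and mean μ_n = (τ₀μ₀ + (n/σ²)x̄)/τ_n.
Here τ₀ = 1/80.6 = 0.012407 and τ_data = 12/32.9 = 0.364742, so τ_n = 0.377149.
Rearranging for μ₀: μ₀ = (μ_n·τ_n − τ_data·x̄)/τ₀ = (2.4875·0.377149 − 0.364742·2.3) / 0.012407 = 0.099252/0.012407 ≈ 8.0.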